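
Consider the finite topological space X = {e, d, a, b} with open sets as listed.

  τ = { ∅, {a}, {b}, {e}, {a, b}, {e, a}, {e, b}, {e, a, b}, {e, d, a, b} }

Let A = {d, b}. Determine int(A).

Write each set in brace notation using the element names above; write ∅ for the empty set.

open subsets of A: ∅, {b}; so int(A) = {b}

{b}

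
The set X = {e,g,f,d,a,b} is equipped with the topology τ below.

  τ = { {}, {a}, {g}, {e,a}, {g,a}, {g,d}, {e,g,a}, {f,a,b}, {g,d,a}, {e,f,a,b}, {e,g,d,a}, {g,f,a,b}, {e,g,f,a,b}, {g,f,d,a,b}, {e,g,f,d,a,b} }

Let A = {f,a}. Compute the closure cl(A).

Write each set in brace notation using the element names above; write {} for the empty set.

{e,f,a,b}

closure: X∖int(X∖A) = X∖{g,d} = {e,f,a,b}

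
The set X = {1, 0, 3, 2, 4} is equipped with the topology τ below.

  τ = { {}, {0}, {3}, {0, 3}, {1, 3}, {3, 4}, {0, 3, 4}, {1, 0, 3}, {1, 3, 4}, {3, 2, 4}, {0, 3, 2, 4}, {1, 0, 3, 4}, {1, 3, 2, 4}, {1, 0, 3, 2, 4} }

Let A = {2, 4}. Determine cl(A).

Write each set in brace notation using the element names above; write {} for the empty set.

{2, 4}

X∖A={1, 0, 3}, int(X∖A)={1, 0, 3}, hence cl(A)={2, 4}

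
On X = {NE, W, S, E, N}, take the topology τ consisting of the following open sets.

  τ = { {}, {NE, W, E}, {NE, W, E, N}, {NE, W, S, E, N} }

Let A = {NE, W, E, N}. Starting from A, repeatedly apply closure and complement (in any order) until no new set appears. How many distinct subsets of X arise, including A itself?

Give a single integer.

X∖A={S}, int(X∖A)={}, hence cl(A)={NE, W, S, E, N}
Orbit (k=closure, c=complement):
  1. A     = {NE, W, E, N}
  2. kA    = {NE, W, S, E, N}
  3. cA    = {S}
  4. ckA   = {}
(closed under both — stop)

4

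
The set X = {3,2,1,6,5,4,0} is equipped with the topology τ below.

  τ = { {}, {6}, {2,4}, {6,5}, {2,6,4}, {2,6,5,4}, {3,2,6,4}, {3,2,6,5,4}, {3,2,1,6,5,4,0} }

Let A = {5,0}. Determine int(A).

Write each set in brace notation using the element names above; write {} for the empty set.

{}

interior: largest open inside A is {} (from {})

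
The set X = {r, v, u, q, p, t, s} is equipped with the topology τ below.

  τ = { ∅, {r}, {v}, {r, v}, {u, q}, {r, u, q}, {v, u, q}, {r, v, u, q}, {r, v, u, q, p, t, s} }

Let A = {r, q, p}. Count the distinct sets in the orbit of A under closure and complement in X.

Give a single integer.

10

X∖A={v, u, t, s}, int(X∖A)={v}, hence cl(A)={r, u, q, p, t, s}
Orbit (k=closure, c=complement):
  1. A     = {r, q, p}
  2. kA    = {r, u, q, p, t, s}
  3. cA    = {v, u, t, s}
  4. ckA   = {v}
  5. kcA   = {v, u, q, p, t, s}
  6. kckA  = {v, p, t, s}
  7. ckcA  = {r}
  8. ckckA = {r, u, q}
  9. kckcA = {r, p, t, s}
  10. ckckcA = {v, u, q}
(closed under both — stop)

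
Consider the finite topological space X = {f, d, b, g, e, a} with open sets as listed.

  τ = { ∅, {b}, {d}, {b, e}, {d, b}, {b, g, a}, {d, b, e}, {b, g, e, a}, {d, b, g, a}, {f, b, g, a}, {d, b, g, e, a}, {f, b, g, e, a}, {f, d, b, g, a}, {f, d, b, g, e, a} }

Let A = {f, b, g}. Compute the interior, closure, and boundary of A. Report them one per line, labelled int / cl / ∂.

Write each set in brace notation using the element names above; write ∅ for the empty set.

open subsets of A: ∅, {b}; so int(A) = {b}
closure: X∖int(X∖A) = X∖{d} = {f, b, g, e, a}
∂A = {f, b, g, e, a} minus {b} = {f, g, e, a}

int(A) = {b}
cl(A)  = {f, b, g, e, a}
∂A     = {f, g, e, a}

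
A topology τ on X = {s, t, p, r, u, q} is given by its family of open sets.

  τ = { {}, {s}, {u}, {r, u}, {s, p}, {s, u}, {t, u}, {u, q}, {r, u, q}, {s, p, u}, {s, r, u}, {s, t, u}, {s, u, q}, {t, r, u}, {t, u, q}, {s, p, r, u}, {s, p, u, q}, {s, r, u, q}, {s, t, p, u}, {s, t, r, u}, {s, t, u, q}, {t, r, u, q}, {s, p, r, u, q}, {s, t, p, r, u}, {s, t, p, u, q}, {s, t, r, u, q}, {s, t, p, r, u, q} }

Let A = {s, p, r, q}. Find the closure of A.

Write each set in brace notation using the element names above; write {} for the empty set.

X∖A={t, u}, int(X∖A)={t, u}, hence cl(A)={s, p, r, q}

{s, p, r, q}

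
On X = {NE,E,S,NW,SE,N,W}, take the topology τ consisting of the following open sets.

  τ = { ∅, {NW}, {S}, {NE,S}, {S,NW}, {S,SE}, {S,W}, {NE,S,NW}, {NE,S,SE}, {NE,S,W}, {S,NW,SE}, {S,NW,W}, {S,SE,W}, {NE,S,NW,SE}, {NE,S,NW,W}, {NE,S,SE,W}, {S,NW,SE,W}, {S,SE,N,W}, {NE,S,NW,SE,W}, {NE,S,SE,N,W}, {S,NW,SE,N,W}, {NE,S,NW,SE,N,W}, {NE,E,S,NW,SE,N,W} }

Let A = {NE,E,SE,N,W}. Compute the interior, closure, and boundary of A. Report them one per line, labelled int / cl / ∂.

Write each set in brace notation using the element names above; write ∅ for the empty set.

open subsets of A: ∅; so int(A) = ∅
closure: X∖int(X∖A) = X∖{S,NW} = {NE,E,SE,N,W}
∂A = {NE,E,SE,N,W} minus ∅ = {NE,E,SE,N,W}

int(A) = ∅
cl(A)  = {NE,E,SE,N,W}
∂A     = {NE,E,SE,N,W}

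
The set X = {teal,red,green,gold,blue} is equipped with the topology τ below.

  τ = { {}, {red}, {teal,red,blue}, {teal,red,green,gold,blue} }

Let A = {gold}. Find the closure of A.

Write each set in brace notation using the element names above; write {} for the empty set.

{green,gold}

cl via duality: int({teal,red,green,blue}) = {teal,red,blue}, so X∖{teal,red,blue} = {green,gold}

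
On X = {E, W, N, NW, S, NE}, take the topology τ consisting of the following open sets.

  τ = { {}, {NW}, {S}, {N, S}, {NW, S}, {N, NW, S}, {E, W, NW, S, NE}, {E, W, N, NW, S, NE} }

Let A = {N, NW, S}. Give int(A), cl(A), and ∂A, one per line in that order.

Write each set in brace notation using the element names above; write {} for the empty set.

opens ⊆ A: {}, {S}, {NW}, {N, S}, {NW, S}, {N, NW, S}; union → int = {N, NW, S}
complement {E, W, NE}; its interior {}; cl(A) = X∖{} = {E, W, N, NW, S, NE}
boundary = {E, W, N, NW, S, NE} ∖ {N, NW, S} = {E, W, NE}

int(A) = {N, NW, S}
cl(A)  = {E, W, N, NW, S, NE}
∂A     = {E, W, NE}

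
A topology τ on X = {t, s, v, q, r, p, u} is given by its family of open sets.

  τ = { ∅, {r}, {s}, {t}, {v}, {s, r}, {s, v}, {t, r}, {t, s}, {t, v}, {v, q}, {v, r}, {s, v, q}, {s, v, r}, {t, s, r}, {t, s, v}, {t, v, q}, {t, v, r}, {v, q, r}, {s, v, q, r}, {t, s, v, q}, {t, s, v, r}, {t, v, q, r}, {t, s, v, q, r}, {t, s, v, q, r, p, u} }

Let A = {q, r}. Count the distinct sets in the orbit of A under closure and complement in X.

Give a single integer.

X∖A={t, s, v, p, u}, int(X∖A)={t, s, v}, hence cl(A)={q, r, p, u}
Orbit (k=closure, c=complement):
  1. A     = {q, r}
  2. kA    = {q, r, p, u}
  3. cA    = {t, s, v, p, u}
  4. ckA   = {t, s, v}
  5. kcA   = {t, s, v, q, p, u}
  6. ckcA  = {r}
  7. kckcA = {r, p, u}
  8. ckckcA = {t, s, v, q}
(closed under both — stop)

8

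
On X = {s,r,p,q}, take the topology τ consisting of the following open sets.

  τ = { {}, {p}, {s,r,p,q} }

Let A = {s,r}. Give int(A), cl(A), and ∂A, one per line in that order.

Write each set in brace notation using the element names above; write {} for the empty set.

open subsets of A: {}; so int(A) = {}
closure: X∖int(X∖A) = X∖{p} = {s,r,q}
∂A = {s,r,q} minus {} = {s,r,q}

int(A) = {}
cl(A)  = {s,r,q}
∂A     = {s,r,q}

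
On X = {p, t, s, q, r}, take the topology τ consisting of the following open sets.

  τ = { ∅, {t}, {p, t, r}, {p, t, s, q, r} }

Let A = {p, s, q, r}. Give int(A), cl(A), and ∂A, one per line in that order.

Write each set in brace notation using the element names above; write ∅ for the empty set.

int(A) = ∅
cl(A)  = {p, s, q, r}
∂A     = {p, s, q, r}

opens ⊆ A: ∅; union → int = ∅
complement {t}; its interior {t}; cl(A) = X∖{t} = {p, s, q, r}
boundary = {p, s, q, r} ∖ ∅ = {p, s, q, r}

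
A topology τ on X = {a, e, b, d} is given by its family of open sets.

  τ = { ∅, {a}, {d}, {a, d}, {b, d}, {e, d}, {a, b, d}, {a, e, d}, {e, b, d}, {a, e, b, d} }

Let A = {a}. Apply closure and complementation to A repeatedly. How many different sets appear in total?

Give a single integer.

closure: X∖int(X∖A) = X∖{e, b, d} = {a}
Let k=closure and c=complement:
  1. A     = {a}
  2. cA    = {e, b, d}
— saturated at 2

2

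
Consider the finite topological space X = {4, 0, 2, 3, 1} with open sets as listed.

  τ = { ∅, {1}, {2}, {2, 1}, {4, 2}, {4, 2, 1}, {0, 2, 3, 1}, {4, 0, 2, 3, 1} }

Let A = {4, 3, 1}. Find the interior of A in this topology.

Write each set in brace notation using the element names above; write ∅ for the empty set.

{1}

interior: largest open inside A is {1} (from ∅, {1})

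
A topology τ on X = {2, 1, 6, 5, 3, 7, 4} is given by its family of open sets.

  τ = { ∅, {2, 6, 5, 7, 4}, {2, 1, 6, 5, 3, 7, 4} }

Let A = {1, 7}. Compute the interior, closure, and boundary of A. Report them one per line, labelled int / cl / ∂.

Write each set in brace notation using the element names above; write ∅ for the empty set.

int(A) = ∅
cl(A)  = {2, 1, 6, 5, 3, 7, 4}
∂A     = {2, 1, 6, 5, 3, 7, 4}

interior: largest open inside A is ∅ (from ∅)
cl via duality: int({2, 6, 5, 3, 4}) = ∅, so X∖∅ = {2, 1, 6, 5, 3, 7, 4}
cl∖int = {2, 1, 6, 5, 3, 7, 4}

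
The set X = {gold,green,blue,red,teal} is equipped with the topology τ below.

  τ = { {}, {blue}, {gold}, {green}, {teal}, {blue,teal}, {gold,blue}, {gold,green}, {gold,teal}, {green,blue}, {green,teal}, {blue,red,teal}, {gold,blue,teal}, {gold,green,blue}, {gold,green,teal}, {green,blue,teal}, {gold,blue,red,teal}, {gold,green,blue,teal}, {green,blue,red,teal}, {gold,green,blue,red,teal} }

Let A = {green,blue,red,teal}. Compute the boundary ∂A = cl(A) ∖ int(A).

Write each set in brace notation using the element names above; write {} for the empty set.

{}

U open, U⊆A: {}, {green}, {teal}, {blue}, {green,teal}, {blue,teal}, {green,blue}, {blue,red,teal}, {green,blue,teal}, {green,blue,red,teal}. int(A) = ⋃ = {green,blue,red,teal}
X∖A={gold}, int(X∖A)={gold}, hence cl(A)={green,blue,red,teal}
∂A: remove int from cl → {}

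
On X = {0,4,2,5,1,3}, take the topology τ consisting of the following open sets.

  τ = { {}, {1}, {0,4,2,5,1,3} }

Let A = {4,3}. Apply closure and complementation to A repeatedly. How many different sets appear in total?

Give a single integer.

6

closure: X∖int(X∖A) = X∖{1} = {0,4,2,5,3}
Let k=closure and c=complement:
  1. A     = {4,3}
  2. kA    = {0,4,2,5,3}
  3. cA    = {0,2,5,1}
  4. ckA   = {1}
  5. kcA   = {0,4,2,5,1,3}
  6. ckcA  = {}
— saturated at 6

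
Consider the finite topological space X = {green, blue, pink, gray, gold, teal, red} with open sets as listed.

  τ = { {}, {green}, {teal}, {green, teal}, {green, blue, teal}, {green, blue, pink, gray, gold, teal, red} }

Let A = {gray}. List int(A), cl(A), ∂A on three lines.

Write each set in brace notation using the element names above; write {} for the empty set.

int(A) = {}
cl(A)  = {pink, gray, gold, red}
∂A     = {pink, gray, gold, red}

interior: largest open inside A is {} (from {})
cl via duality: int({green, blue, pink, gold, teal, red}) = {green, blue, teal}, so X∖{green, blue, teal} = {pink, gray, gold, red}
cl∖int = {pink, gray, gold, red}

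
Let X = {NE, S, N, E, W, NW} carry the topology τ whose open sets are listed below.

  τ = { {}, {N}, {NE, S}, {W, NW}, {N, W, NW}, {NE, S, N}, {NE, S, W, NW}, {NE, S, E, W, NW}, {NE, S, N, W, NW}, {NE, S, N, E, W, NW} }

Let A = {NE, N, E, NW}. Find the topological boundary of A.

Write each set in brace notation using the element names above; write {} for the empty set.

{NE, S, E, W, NW}

U open, U⊆A: {}, {N}. int(A) = ⋃ = {N}
X∖A={S, W}, int(X∖A)={}, hence cl(A)={NE, S, N, E, W, NW}
∂A: remove int from cl → {NE, S, E, W, NW}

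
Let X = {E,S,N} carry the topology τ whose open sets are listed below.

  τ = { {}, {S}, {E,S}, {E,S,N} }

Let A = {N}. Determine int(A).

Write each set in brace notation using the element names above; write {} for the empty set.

{}

U open, U⊆A: {}. int(A) = ⋃ = {}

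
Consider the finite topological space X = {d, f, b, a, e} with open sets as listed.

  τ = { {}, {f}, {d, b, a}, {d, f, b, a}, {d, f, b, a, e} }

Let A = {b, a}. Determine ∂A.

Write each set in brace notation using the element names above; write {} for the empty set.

{d, b, a, e}

U open, U⊆A: {}. int(A) = ⋃ = {}
X∖A={d, f, e}, int(X∖A)={f}, hence cl(A)={d, b, a, e}
∂A: remove int from cl → {d, b, a, e}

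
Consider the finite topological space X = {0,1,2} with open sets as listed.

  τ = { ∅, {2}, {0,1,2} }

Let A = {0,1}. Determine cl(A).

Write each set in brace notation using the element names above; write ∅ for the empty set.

{0,1}

cl via duality: int({2}) = {2}, so X∖{2} = {0,1}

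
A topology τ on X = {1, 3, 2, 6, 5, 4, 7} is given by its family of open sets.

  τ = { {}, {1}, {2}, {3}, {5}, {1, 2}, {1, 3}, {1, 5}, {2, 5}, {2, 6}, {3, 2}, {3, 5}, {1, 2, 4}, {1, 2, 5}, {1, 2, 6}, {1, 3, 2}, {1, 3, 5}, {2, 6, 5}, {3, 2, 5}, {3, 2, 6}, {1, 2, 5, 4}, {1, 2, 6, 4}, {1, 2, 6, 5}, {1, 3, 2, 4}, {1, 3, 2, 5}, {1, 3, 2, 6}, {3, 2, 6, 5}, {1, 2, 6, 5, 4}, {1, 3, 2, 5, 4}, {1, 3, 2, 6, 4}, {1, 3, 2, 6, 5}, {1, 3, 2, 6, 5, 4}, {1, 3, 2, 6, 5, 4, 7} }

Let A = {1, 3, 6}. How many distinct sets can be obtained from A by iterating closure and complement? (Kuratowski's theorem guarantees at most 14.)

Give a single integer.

8

cl via duality: int({2, 5, 4, 7}) = {2, 5}, so X∖{2, 5} = {1, 3, 6, 4, 7}
Write k for closure, c for complement:
  1. A     = {1, 3, 6}
  2. kA    = {1, 3, 6, 4, 7}
  3. cA    = {2, 5, 4, 7}
  4. ckA   = {2, 5}
  5. kcA   = {2, 6, 5, 4, 7}
  6. ckcA  = {1, 3}
  7. kckcA = {1, 3, 4, 7}
  8. ckckcA = {2, 6, 5}
applying k or c yields no new set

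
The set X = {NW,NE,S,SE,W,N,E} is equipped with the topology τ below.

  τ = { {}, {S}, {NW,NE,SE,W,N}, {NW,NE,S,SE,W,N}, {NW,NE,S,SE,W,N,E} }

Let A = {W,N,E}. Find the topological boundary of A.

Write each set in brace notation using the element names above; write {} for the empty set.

interior: largest open inside A is {} (from {})
cl via duality: int({NW,NE,S,SE}) = {S}, so X∖{S} = {NW,NE,SE,W,N,E}
cl∖int = {NW,NE,SE,W,N,E}

{NW,NE,SE,W,N,E}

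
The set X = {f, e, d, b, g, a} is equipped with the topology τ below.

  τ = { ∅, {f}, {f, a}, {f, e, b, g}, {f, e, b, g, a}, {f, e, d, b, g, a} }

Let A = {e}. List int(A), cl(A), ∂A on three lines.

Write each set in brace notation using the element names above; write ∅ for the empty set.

int(A) = ∅
cl(A)  = {e, d, b, g}
∂A     = {e, d, b, g}

open subsets of A: ∅; so int(A) = ∅
closure: X∖int(X∖A) = X∖{f, a} = {e, d, b, g}
∂A = {e, d, b, g} minus ∅ = {e, d, b, g}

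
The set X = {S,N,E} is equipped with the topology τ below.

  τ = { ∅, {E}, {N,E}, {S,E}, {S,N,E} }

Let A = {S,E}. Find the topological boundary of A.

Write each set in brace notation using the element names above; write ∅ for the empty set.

open subsets of A: ∅, {E}, {S,E}; so int(A) = {S,E}
closure: X∖int(X∖A) = X∖∅ = {S,N,E}
∂A = {S,N,E} minus {S,E} = {N}

{N}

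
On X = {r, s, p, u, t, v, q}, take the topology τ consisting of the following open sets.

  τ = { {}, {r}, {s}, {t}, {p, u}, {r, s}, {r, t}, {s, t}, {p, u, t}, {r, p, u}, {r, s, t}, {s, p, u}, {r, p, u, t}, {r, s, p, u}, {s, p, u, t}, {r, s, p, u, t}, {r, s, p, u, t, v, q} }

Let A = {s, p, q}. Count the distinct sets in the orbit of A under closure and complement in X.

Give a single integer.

X∖A={r, u, t, v}, int(X∖A)={r, t}, hence cl(A)={s, p, u, v, q}
Orbit (k=closure, c=complement):
  1. A     = {s, p, q}
  2. kA    = {s, p, u, v, q}
  3. cA    = {r, u, t, v}
  4. ckA   = {r, t}
  5. kcA   = {r, p, u, t, v, q}
  6. kckA  = {r, t, v, q}
  7. ckcA  = {s}
  8. ckckA = {s, p, u}
  9. kckcA = {s, v, q}
  10. ckckcA = {r, p, u, t}
(closed under both — stop)

10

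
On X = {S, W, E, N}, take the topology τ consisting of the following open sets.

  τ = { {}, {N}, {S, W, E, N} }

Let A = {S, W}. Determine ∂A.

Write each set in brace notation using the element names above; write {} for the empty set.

{S, W, E}

open subsets of A: {}; so int(A) = {}
closure: X∖int(X∖A) = X∖{N} = {S, W, E}
∂A = {S, W, E} minus {} = {S, W, E}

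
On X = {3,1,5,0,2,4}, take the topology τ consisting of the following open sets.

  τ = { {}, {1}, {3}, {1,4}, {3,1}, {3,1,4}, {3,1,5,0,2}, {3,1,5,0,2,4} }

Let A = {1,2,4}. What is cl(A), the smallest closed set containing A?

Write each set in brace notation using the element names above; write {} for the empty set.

{1,5,0,2,4}

complement {3,5,0}; its interior {3}; cl(A) = X∖{3} = {1,5,0,2,4}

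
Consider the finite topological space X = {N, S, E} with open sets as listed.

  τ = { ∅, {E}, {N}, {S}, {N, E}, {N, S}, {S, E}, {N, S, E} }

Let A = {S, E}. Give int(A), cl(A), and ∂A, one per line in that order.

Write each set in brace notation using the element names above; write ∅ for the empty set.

interior: largest open inside A is {S, E} (from ∅, {S}, {E}, {S, E})
cl via duality: int({N}) = {N}, so X∖{N} = {S, E}
cl∖int = ∅

int(A) = {S, E}
cl(A)  = {S, E}
∂A     = ∅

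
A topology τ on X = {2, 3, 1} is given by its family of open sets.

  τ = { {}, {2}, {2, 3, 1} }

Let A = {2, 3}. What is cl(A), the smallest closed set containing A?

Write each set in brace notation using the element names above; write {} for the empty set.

{2, 3, 1}

cl via duality: int({1}) = {}, so X∖{} = {2, 3, 1}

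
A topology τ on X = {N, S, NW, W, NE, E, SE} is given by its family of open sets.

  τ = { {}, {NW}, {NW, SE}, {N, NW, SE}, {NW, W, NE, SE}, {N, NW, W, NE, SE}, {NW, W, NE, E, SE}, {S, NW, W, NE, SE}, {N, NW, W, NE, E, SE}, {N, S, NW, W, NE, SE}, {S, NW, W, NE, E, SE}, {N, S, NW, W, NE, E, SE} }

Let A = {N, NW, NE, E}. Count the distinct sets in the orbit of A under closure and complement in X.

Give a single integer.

6

closure: X∖int(X∖A) = X∖{} = {N, S, NW, W, NE, E, SE}
Let k=closure and c=complement:
  1. A     = {N, NW, NE, E}
  2. kA    = {N, S, NW, W, NE, E, SE}
  3. cA    = {S, W, SE}
  4. ckA   = {}
  5. kcA   = {N, S, W, NE, E, SE}
  6. ckcA  = {NW}
— saturated at 6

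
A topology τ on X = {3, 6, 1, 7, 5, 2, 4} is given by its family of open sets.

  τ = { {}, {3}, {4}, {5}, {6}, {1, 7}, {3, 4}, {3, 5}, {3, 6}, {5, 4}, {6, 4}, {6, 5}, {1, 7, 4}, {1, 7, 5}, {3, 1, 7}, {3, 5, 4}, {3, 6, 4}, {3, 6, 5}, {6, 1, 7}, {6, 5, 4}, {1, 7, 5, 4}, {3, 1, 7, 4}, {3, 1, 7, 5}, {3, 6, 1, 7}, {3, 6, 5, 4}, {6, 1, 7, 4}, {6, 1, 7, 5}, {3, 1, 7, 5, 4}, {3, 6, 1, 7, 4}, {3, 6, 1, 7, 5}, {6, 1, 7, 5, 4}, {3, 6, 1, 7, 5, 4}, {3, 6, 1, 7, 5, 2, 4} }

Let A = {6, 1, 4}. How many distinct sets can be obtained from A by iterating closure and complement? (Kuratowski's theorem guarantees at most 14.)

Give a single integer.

complement {3, 7, 5, 2}; its interior {3, 5}; cl(A) = X∖{3, 5} = {6, 1, 7, 2, 4}
With k = closure, c = complement:
  1. A     = {6, 1, 4}
  2. kA    = {6, 1, 7, 2, 4}
  3. cA    = {3, 7, 5, 2}
  4. ckA   = {3, 5}
  5. kcA   = {3, 1, 7, 5, 2}
  6. kckA  = {3, 5, 2}
  7. ckcA  = {6, 4}
  8. ckckA = {6, 1, 7, 4}
  9. kckcA = {6, 2, 4}
  10. ckckcA = {3, 1, 7, 5}
k, c of each give nothing new

10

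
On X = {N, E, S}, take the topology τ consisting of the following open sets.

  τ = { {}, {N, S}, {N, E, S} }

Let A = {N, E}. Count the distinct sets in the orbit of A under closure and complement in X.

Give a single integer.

4

complement {S}; its interior {}; cl(A) = X∖{} = {N, E, S}
With k = closure, c = complement:
  1. A     = {N, E}
  2. kA    = {N, E, S}
  3. cA    = {S}
  4. ckA   = {}
k, c of each give nothing new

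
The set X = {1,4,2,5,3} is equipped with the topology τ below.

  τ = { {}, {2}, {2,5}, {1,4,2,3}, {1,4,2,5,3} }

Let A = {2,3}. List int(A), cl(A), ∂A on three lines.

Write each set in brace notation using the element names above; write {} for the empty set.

interior: largest open inside A is {2} (from {}, {2})
cl via duality: int({1,4,5}) = {}, so X∖{} = {1,4,2,5,3}
cl∖int = {1,4,5,3}

int(A) = {2}
cl(A)  = {1,4,2,5,3}
∂A     = {1,4,5,3}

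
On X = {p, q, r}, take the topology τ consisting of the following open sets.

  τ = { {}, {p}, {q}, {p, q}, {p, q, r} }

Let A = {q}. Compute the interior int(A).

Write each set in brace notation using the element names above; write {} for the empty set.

open subsets of A: {}, {q}; so int(A) = {q}

{q}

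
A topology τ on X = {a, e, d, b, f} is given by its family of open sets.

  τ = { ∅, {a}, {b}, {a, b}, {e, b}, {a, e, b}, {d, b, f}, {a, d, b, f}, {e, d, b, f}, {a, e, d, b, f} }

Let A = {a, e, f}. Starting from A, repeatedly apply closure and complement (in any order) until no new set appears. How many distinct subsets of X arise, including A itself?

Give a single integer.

cl via duality: int({d, b}) = {b}, so X∖{b} = {a, e, d, f}
Write k for closure, c for complement:
  1. A     = {a, e, f}
  2. kA    = {a, e, d, f}
  3. cA    = {d, b}
  4. ckA   = {b}
  5. kcA   = {e, d, b, f}
  6. ckcA  = {a}
applying k or c yields no new set

6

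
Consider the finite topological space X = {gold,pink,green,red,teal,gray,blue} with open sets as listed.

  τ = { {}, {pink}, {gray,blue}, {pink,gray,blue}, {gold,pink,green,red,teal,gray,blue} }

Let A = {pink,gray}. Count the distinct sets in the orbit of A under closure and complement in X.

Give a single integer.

closure: X∖int(X∖A) = X∖{} = {gold,pink,green,red,teal,gray,blue}
Let k=closure and c=complement:
  1. A     = {pink,gray}
  2. kA    = {gold,pink,green,red,teal,gray,blue}
  3. cA    = {gold,green,red,teal,blue}
  4. ckA   = {}
  5. kcA   = {gold,green,red,teal,gray,blue}
  6. ckcA  = {pink}
  7. kckcA = {gold,pink,green,red,teal}
  8. ckckcA = {gray,blue}
— saturated at 8

8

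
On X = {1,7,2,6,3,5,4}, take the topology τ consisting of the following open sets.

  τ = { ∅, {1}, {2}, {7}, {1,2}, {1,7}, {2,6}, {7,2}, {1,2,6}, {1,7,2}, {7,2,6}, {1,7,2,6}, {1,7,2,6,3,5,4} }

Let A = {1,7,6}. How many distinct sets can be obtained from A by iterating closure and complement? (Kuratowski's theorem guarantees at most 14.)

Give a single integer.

8

complement {2,3,5,4}; its interior {2}; cl(A) = X∖{2} = {1,7,6,3,5,4}
With k = closure, c = complement:
  1. A     = {1,7,6}
  2. kA    = {1,7,6,3,5,4}
  3. cA    = {2,3,5,4}
  4. ckA   = {2}
  5. kcA   = {2,6,3,5,4}
  6. ckcA  = {1,7}
  7. kckcA = {1,7,3,5,4}
  8. ckckcA = {2,6}
k, c of each give nothing new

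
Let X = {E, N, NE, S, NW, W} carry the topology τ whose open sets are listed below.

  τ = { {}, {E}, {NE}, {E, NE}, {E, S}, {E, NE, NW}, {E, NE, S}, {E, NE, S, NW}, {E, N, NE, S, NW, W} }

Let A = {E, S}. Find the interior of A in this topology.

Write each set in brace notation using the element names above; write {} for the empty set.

{E, S}

opens ⊆ A: {}, {E}, {E, S}; union → int = {E, S}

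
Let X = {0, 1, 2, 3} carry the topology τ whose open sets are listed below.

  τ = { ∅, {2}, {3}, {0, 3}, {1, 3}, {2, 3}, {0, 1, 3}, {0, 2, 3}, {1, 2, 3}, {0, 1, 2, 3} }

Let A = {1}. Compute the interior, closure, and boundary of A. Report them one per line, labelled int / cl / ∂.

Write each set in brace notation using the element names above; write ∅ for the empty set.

int(A) = ∅
cl(A)  = {1}
∂A     = {1}

U open, U⊆A: ∅. int(A) = ⋃ = ∅
X∖A={0, 2, 3}, int(X∖A)={0, 2, 3}, hence cl(A)={1}
∂A: remove int from cl → {1}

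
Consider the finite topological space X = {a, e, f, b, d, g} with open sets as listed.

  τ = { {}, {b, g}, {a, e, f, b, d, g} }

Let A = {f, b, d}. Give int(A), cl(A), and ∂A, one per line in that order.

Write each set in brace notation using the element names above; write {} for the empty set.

U open, U⊆A: {}. int(A) = ⋃ = {}
X∖A={a, e, g}, int(X∖A)={}, hence cl(A)={a, e, f, b, d, g}
∂A: remove int from cl → {a, e, f, b, d, g}

int(A) = {}
cl(A)  = {a, e, f, b, d, g}
∂A     = {a, e, f, b, d, g}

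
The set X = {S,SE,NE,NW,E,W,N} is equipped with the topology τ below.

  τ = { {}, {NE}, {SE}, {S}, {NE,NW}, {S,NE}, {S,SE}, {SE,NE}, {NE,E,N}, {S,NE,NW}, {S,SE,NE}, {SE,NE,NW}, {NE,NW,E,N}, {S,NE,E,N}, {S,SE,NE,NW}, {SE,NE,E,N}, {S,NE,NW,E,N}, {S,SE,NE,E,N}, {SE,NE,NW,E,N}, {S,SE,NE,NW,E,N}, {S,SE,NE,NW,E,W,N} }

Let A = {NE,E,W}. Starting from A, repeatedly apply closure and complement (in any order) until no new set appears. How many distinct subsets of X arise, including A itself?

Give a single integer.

complement {S,SE,NW,N}; its interior {S,SE}; cl(A) = X∖{S,SE} = {NE,NW,E,W,N}
With k = closure, c = complement:
  1. A     = {NE,E,W}
  2. kA    = {NE,NW,E,W,N}
  3. cA    = {S,SE,NW,N}
  4. ckA   = {S,SE}
  5. kcA   = {S,SE,NW,E,W,N}
  6. kckA  = {S,SE,W}
  7. ckcA  = {NE}
  8. ckckA = {NE,NW,E,N}
k, c of each give nothing new

8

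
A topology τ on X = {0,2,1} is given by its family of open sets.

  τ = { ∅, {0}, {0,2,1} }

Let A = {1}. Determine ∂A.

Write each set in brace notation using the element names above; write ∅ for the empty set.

{2,1}

open subsets of A: ∅; so int(A) = ∅
closure: X∖int(X∖A) = X∖{0} = {2,1}
∂A = {2,1} minus ∅ = {2,1}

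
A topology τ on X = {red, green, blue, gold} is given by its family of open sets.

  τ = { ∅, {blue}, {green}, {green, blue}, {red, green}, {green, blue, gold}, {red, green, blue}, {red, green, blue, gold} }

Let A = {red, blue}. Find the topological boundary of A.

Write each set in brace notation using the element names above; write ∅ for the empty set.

open subsets of A: ∅, {blue}; so int(A) = {blue}
closure: X∖int(X∖A) = X∖{green} = {red, blue, gold}
∂A = {red, blue, gold} minus {blue} = {red, gold}

{red, gold}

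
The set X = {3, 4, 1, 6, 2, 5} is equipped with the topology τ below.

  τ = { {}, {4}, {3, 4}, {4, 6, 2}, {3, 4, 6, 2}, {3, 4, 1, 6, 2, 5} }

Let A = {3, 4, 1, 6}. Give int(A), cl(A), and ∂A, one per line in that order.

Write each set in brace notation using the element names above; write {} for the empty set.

interior: largest open inside A is {3, 4} (from {}, {4}, {3, 4})
cl via duality: int({2, 5}) = {}, so X∖{} = {3, 4, 1, 6, 2, 5}
cl∖int = {1, 6, 2, 5}

int(A) = {3, 4}
cl(A)  = {3, 4, 1, 6, 2, 5}
∂A     = {1, 6, 2, 5}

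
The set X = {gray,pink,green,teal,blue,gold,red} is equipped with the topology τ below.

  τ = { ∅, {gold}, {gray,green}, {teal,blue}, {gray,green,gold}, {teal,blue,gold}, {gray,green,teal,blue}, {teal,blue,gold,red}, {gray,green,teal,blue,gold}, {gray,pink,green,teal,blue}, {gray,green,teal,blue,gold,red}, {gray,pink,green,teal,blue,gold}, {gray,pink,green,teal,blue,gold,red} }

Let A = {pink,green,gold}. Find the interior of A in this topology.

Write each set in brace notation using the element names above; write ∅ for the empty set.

{gold}

interior: largest open inside A is {gold} (from ∅, {gold})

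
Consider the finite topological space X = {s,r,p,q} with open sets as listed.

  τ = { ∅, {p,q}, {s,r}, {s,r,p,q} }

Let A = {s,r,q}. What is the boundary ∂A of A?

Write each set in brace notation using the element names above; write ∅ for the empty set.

opens ⊆ A: ∅, {s,r}; union → int = {s,r}
complement {p}; its interior ∅; cl(A) = X∖∅ = {s,r,p,q}
boundary = {s,r,p,q} ∖ {s,r} = {p,q}

{p,q}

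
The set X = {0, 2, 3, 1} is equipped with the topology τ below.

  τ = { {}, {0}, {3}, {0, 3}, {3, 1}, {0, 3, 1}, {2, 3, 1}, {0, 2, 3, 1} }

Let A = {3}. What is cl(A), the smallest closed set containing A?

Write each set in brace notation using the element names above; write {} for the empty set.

X∖A={0, 2, 1}, int(X∖A)={0}, hence cl(A)={2, 3, 1}

{2, 3, 1}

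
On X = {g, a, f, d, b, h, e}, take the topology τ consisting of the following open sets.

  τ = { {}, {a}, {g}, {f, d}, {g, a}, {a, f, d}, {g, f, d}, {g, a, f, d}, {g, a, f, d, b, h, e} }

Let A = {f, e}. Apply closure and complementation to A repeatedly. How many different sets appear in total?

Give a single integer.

X∖A={g, a, d, b, h}, int(X∖A)={g, a}, hence cl(A)={f, d, b, h, e}
Orbit (k=closure, c=complement):
  1. A     = {f, e}
  2. kA    = {f, d, b, h, e}
  3. cA    = {g, a, d, b, h}
  4. ckA   = {g, a}
  5. kcA   = {g, a, f, d, b, h, e}
  6. kckA  = {g, a, b, h, e}
  7. ckcA  = {}
  8. ckckA = {f, d}
(closed under both — stop)

8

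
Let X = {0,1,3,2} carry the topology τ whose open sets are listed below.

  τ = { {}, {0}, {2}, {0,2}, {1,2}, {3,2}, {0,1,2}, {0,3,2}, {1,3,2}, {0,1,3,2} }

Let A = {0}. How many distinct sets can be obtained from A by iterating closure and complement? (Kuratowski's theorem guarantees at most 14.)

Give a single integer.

2

cl via duality: int({1,3,2}) = {1,3,2}, so X∖{1,3,2} = {0}
Write k for closure, c for complement:
  1. A     = {0}
  2. cA    = {1,3,2}
applying k or c yields no new set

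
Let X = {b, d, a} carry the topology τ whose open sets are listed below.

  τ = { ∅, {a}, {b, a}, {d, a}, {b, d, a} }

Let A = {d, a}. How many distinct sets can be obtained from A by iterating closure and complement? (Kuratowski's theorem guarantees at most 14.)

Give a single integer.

4

closure: X∖int(X∖A) = X∖∅ = {b, d, a}
Let k=closure and c=complement:
  1. A     = {d, a}
  2. kA    = {b, d, a}
  3. cA    = {b}
  4. ckA   = ∅
— saturated at 4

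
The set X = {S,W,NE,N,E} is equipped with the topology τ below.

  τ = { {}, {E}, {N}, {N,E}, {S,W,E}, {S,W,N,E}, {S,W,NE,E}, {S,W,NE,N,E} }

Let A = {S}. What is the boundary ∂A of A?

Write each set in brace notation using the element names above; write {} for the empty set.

opens ⊆ A: {}; union → int = {}
complement {W,NE,N,E}; its interior {N,E}; cl(A) = X∖{N,E} = {S,W,NE}
boundary = {S,W,NE} ∖ {} = {S,W,NE}

{S,W,NE}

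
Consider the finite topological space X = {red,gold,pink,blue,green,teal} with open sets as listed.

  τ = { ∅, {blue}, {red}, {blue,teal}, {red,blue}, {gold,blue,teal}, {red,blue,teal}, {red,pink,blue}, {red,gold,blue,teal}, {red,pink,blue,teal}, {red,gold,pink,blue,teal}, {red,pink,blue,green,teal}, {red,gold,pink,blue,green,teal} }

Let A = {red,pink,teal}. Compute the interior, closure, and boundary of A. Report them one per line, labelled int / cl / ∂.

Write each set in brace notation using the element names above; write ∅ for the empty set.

U open, U⊆A: ∅, {red}. int(A) = ⋃ = {red}
X∖A={gold,blue,green}, int(X∖A)={blue}, hence cl(A)={red,gold,pink,green,teal}
∂A: remove int from cl → {gold,pink,green,teal}

int(A) = {red}
cl(A)  = {red,gold,pink,green,teal}
∂A     = {gold,pink,green,teal}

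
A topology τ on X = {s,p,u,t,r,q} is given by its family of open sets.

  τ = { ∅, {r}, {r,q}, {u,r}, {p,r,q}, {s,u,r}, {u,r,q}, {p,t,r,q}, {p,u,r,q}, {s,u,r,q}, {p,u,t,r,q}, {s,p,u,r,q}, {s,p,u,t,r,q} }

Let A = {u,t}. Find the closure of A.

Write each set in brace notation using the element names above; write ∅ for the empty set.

closure: X∖int(X∖A) = X∖{p,r,q} = {s,u,t}

{s,u,t}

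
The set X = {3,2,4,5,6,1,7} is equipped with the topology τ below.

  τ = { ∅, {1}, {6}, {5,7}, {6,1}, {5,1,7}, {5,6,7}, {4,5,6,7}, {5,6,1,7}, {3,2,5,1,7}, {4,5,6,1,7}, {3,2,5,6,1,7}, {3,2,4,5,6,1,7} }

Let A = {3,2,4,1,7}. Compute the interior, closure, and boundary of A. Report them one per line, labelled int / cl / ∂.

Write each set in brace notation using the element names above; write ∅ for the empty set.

open subsets of A: ∅, {1}; so int(A) = {1}
closure: X∖int(X∖A) = X∖{6} = {3,2,4,5,1,7}
∂A = {3,2,4,5,1,7} minus {1} = {3,2,4,5,7}

int(A) = {1}
cl(A)  = {3,2,4,5,1,7}
∂A     = {3,2,4,5,7}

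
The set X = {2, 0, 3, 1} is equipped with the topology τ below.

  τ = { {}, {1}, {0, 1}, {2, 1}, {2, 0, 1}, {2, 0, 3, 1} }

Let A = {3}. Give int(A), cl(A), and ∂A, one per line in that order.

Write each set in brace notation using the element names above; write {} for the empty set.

interior: largest open inside A is {} (from {})
cl via duality: int({2, 0, 1}) = {2, 0, 1}, so X∖{2, 0, 1} = {3}
cl∖int = {3}

int(A) = {}
cl(A)  = {3}
∂A     = {3}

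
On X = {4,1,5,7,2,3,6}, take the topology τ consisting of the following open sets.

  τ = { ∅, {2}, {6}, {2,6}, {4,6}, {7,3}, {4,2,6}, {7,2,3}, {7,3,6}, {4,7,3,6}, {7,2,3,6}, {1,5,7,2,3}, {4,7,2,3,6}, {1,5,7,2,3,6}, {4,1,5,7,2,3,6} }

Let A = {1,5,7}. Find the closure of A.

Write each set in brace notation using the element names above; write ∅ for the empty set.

{1,5,7,3}

closure: X∖int(X∖A) = X∖{4,2,6} = {1,5,7,3}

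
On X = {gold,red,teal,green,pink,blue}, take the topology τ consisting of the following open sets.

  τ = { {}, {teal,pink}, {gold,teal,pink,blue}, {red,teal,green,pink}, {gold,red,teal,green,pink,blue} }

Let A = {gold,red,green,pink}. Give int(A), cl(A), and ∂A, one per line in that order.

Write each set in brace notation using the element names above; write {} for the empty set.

open subsets of A: {}; so int(A) = {}
closure: X∖int(X∖A) = X∖{} = {gold,red,teal,green,pink,blue}
∂A = {gold,red,teal,green,pink,blue} minus {} = {gold,red,teal,green,pink,blue}

int(A) = {}
cl(A)  = {gold,red,teal,green,pink,blue}
∂A     = {gold,red,teal,green,pink,blue}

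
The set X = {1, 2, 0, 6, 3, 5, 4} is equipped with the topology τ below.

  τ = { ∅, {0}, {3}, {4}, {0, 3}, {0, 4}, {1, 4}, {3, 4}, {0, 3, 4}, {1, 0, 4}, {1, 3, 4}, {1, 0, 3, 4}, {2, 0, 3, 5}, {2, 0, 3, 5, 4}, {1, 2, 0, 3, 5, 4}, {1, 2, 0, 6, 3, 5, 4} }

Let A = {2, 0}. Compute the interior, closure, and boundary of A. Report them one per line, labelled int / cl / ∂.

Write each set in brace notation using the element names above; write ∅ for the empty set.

int(A) = {0}
cl(A)  = {2, 0, 6, 5}
∂A     = {2, 6, 5}

open subsets of A: ∅, {0}; so int(A) = {0}
closure: X∖int(X∖A) = X∖{1, 3, 4} = {2, 0, 6, 5}
∂A = {2, 0, 6, 5} minus {0} = {2, 6, 5}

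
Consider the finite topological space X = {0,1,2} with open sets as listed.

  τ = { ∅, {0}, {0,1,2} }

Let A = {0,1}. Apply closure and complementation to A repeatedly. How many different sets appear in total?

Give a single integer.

closure: X∖int(X∖A) = X∖∅ = {0,1,2}
Let k=closure and c=complement:
  1. A     = {0,1}
  2. kA    = {0,1,2}
  3. cA    = {2}
  4. ckA   = ∅
  5. kcA   = {1,2}
  6. ckcA  = {0}
— saturated at 6

6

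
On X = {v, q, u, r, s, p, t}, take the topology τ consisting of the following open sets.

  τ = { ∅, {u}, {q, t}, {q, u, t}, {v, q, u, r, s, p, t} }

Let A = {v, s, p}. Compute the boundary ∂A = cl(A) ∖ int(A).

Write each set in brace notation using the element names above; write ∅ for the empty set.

U open, U⊆A: ∅. int(A) = ⋃ = ∅
X∖A={q, u, r, t}, int(X∖A)={q, u, t}, hence cl(A)={v, r, s, p}
∂A: remove int from cl → {v, r, s, p}

{v, r, s, p}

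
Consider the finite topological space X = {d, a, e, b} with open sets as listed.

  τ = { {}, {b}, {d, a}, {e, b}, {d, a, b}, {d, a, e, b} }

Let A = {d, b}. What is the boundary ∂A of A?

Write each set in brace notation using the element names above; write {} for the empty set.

{d, a, e}

opens ⊆ A: {}, {b}; union → int = {b}
complement {a, e}; its interior {}; cl(A) = X∖{} = {d, a, e, b}
boundary = {d, a, e, b} ∖ {b} = {d, a, e}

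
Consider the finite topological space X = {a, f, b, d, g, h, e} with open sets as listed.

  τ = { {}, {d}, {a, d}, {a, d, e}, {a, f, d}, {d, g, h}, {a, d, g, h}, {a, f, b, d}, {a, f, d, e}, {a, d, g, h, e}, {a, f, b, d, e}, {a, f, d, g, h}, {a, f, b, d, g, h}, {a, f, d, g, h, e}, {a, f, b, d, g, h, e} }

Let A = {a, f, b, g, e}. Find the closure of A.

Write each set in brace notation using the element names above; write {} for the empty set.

{a, f, b, g, h, e}

closure: X∖int(X∖A) = X∖{d} = {a, f, b, g, h, e}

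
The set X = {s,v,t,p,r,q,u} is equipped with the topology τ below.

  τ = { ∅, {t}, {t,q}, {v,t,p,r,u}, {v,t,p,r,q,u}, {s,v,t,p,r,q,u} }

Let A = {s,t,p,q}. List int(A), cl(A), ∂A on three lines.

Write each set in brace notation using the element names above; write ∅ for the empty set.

open subsets of A: ∅, {t}, {t,q}; so int(A) = {t,q}
closure: X∖int(X∖A) = X∖∅ = {s,v,t,p,r,q,u}
∂A = {s,v,t,p,r,q,u} minus {t,q} = {s,v,p,r,u}

int(A) = {t,q}
cl(A)  = {s,v,t,p,r,q,u}
∂A     = {s,v,p,r,u}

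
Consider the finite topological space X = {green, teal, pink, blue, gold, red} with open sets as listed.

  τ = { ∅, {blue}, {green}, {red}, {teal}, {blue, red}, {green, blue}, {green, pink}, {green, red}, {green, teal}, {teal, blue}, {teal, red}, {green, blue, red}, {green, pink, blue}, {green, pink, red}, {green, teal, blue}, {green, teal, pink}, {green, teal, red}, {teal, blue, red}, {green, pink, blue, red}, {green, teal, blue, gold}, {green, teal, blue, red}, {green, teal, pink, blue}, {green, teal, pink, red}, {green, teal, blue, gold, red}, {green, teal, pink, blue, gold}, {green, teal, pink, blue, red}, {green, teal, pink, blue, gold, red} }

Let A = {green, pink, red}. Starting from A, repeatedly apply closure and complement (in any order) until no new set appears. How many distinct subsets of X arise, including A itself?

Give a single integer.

cl via duality: int({teal, blue, gold}) = {teal, blue}, so X∖{teal, blue} = {green, pink, gold, red}
Write k for closure, c for complement:
  1. A     = {green, pink, red}
  2. kA    = {green, pink, gold, red}
  3. cA    = {teal, blue, gold}
  4. ckA   = {teal, blue}
applying k or c yields no new set

4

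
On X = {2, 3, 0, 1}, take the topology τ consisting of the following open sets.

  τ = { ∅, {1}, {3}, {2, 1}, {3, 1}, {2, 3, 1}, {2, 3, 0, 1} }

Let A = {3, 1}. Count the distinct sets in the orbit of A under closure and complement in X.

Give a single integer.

complement {2, 0}; its interior ∅; cl(A) = X∖∅ = {2, 3, 0, 1}
With k = closure, c = complement:
  1. A     = {3, 1}
  2. kA    = {2, 3, 0, 1}
  3. cA    = {2, 0}
  4. ckA   = ∅
k, c of each give nothing new

4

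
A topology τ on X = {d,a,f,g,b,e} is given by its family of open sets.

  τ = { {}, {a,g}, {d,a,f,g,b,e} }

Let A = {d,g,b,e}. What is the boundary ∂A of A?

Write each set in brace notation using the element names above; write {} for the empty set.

{d,a,f,g,b,e}

interior: largest open inside A is {} (from {})
cl via duality: int({a,f}) = {}, so X∖{} = {d,a,f,g,b,e}
cl∖int = {d,a,f,g,b,e}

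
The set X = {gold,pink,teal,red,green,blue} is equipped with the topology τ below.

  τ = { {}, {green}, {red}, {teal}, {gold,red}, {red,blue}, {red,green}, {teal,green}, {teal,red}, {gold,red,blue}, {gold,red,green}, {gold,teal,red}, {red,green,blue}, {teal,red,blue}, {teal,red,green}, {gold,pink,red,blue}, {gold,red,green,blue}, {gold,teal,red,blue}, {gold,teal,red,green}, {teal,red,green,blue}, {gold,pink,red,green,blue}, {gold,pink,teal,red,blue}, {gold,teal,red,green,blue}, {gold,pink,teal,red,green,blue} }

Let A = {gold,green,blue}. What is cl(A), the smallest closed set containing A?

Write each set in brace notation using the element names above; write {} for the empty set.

{gold,pink,green,blue}

X∖A={pink,teal,red}, int(X∖A)={teal,red}, hence cl(A)={gold,pink,green,blue}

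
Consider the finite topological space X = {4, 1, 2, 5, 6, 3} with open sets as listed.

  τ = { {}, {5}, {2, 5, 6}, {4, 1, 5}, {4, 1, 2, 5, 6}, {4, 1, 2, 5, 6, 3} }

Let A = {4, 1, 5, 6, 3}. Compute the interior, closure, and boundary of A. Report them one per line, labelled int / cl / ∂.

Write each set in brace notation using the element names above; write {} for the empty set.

opens ⊆ A: {}, {5}, {4, 1, 5}; union → int = {4, 1, 5}
complement {2}; its interior {}; cl(A) = X∖{} = {4, 1, 2, 5, 6, 3}
boundary = {4, 1, 2, 5, 6, 3} ∖ {4, 1, 5} = {2, 6, 3}

int(A) = {4, 1, 5}
cl(A)  = {4, 1, 2, 5, 6, 3}
∂A     = {2, 6, 3}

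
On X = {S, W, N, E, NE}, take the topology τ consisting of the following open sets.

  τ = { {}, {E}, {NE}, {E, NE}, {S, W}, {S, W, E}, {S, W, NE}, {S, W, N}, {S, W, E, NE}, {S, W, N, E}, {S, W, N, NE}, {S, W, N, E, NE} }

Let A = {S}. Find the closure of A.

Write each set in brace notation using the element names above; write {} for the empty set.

X∖A={W, N, E, NE}, int(X∖A)={E, NE}, hence cl(A)={S, W, N}

{S, W, N}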